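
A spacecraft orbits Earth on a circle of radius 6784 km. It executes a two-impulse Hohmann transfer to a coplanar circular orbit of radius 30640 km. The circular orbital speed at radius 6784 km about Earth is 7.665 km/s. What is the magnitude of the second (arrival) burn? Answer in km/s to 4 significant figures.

Δv₂ = 1.435 km/s

From the circular-orbit relation v² = μ/r at r = 6784 km: μ = v²r = (7.665)² × 6784 = 3.98575×10^5 km³/s².
The Hohmann ellipse has a_t = (r₁ + r₂)/2 = 18712 km.
On the circular orbit at r = 30640 km, v_c = √(μ/r) = 3.607 km/s.
Vis-viva on the transfer ellipse at r = 30640 km gives v_t = √[μ(2/r − 1/a_t)] = 2.172 km/s.
Δv₂ = |v_t − v_c| = |2.172 − 3.607| = 1.435 km/s.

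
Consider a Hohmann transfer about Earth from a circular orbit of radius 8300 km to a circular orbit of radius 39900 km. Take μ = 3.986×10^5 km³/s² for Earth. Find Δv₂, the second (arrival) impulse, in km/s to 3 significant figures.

Δv₂ = 1.31 km/s

Transfer-ellipse semi-major axis a_t = (r₁ + r₂)/2 = (8300 + 39900)/2 = 24100 km.
On the circular orbit at r = 39900 km, v_c = √(μ/r) = 3.161 km/s.
Transfer-orbit speed at the same r (vis-viva, a = a_t): v_t = √[μ(2/r − 1/a_t)] = 1.855 km/s.
Δv₂ = |v_t − v_c| = |1.855 − 3.161| = 1.306 km/s.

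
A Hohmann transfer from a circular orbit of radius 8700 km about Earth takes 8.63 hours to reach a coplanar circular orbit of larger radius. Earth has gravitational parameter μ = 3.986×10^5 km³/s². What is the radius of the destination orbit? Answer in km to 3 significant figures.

Transfer time t = 8.63 hours = 31068 s, and t = π√(a_t³/μ).
So a_t = (μ t²/π²)^(1/3) = (3.986×10^5 × (31068)² / π²)^(1/3) = 33907 km.
Since a_t = (r₁ + r₂)/2, r₂ = 2a_t − r₁ = 2×33907 − 8700 = 59114 km.

r₂ = 59100 km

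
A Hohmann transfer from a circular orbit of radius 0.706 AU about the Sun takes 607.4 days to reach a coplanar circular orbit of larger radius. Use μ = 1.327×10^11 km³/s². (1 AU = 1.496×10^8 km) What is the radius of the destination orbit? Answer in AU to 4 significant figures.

In km: r₁ = 0.706 × 1.496×10^8 = 1.056176×10^8 km.
Transfer time t = 607.4 days = 5.247936×10^7 s, and t = π√(a_t³/μ).
So a_t = (μ t²/π²)^(1/3) = (1.327×10^11 × (5.247936×10^7)² / π²)^(1/3) = 3.3331×10^8 km.
Since a_t = (r₁ + r₂)/2, r₂ = 2a_t − r₁ = 2×3.3331×10^8 − 1.056176×10^8 = 5.610024×10^8 km.
In AU: r₂ = 5.610024×10^8 / 1.496×10^8 = 3.750 AU.

r₂ = 3.750 AU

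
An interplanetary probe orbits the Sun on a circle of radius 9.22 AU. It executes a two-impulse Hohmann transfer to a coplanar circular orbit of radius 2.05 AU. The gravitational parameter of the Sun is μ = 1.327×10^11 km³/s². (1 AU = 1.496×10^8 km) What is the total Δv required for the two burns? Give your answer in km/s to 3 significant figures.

Δv = 9.70 km/s

In km: r₁ = 9.22 × 1.496×10^8 = 1.379312×10^9 km; r₂ = 2.05 × 1.496×10^8 = 3.0668×10^8 km.
Semi-major axis of the transfer orbit: a_t = (1.379312×10^9 + 3.0668×10^8)/2 = 8.42996×10^8 km.
Circular speed at r₁: v₁ = √(μ/r₁) = √(1.327×10^11/1.379312×10^9) = 9.8085 km/s.
Transfer-orbit speed at r₁ (vis-viva equation): v_a = √[μ(2/r₁ − 1/a_t)] = 5.9161 km/s.
First burn Δv₁ = |v_a − v₁| = 3.892 km/s.
Circular speed at r₂: v₂ = √(μ/r₂) = 20.801 km/s.
Transfer-orbit speed at r₂: v_p = √[μ(2/r₂ − 1/a_t)] = 26.608 km/s.
Second burn Δv₂ = |v₂ − v_p| = 5.807 km/s.
Δv = Δv₁ + Δv₂ = 3.892 + 5.807 = 9.699 km/s.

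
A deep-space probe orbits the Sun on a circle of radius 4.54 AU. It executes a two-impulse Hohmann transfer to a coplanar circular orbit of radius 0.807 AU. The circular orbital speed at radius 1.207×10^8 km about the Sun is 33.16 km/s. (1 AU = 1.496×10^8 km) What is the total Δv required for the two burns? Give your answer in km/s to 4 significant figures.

From the circular-orbit relation v² = μ/r at r = 1.207×10^8 km: μ = v²r = (33.16)² × 1.207×10^8 = 1.32720×10^11 km³/s².
In km: r₁ = 4.54 × 1.496×10^8 = 6.79184×10^8 km; r₂ = 0.807 × 1.496×10^8 = 1.207272×10^8 km.
Semi-major axis of the transfer orbit: a_t = (6.79184×10^8 + 1.207272×10^8)/2 = 3.999556×10^8 km.
Circular speed at r₁: v₁ = √(μ/r₁) = √(1.32720×10^11/6.79184×10^8) = 13.979 km/s.
On the transfer ellipse at r₁, vis-viva gives v_a = √[μ(2/r₁ − 1/a_t)] = 7.6802 km/s.
First burn Δv₁ = |v_a − v₁| = 6.299 km/s.
Circular speed at r₂: v₂ = √(μ/r₂) = 33.16 km/s.
Transfer-orbit speed at r₂: v_p = √[μ(2/r₂ − 1/a_t)] = 43.21 km/s.
Second burn Δv₂ = |v₂ − v_p| = 10.05 km/s.
Total Δv = Δv₁ + Δv₂ = 16.35 km/s.

Δv = 16.35 km/s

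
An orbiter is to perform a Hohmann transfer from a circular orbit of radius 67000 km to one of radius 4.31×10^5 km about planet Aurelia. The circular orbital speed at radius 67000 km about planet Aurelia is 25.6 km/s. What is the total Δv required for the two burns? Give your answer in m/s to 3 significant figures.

Δv = 12900 m/s

From the circular-orbit relation v² = μ/r at r = 67000 km: μ = v²r = (25.6)² × 67000 = 4.39091×10^7 km³/s².
The Hohmann ellipse has a_t = (r₁ + r₂)/2 = 2.490×10^5 km.
At r₁ the circular-orbit speed is v₁ = √(μ/r₁) = 25.600 km/s.
On the transfer ellipse at r₁, vis-viva gives v_p = √[μ(2/r₁ − 1/a_t)] = 33.681 km/s.
First burn Δv₁ = |v_p − v₁| = 8.081 km/s.
Circular speed at r₂: v₂ = √(μ/r₂) = 10.0934 km/s.
Transfer-orbit speed at r₂: v_a = √[μ(2/r₂ − 1/a_t)] = 5.23572 km/s.
Second burn Δv₂ = |v₂ − v_a| = 4.858 km/s.
Δv = Δv₁ + Δv₂ = 8.081 + 4.858 = 12.94 km/s.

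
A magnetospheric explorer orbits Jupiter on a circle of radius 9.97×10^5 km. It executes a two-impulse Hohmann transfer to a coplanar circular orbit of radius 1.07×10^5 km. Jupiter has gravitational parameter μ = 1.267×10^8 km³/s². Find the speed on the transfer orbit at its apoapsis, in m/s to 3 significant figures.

v = 4960 m/s

Transfer-ellipse semi-major axis a_t = (r₁ + r₂)/2 = (9.970×10^5 + 1.070×10^5)/2 = 5.520×10^5 km.
At apoapsis, r = 9.970×10^5 km.
Applying v² = μ(2/r − 1/a_t): v = 4.963 km/s.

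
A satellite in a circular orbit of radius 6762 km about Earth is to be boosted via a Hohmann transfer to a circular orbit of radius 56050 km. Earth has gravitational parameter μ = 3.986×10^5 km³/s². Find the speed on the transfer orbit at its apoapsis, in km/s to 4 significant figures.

The Hohmann ellipse has a_t = (r₁ + r₂)/2 = 31406 km.
The apoapsis of the transfer ellipse is at r = 56050 km.
Applying v² = μ(2/r − 1/a_t): v = 1.237 km/s.

v = 1.237 km/s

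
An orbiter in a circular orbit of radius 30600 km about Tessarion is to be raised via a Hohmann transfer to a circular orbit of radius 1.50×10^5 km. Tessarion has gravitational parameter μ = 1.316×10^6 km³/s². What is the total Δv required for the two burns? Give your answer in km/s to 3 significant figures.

Δv = 3.13 km/s

The Hohmann ellipse has a_t = (r₁ + r₂)/2 = 90300 km.
At r₁ the circular-orbit speed is v₁ = √(μ/r₁) = 6.558 km/s.
On the transfer ellipse at r₁, vis-viva equation gives v_p = √[μ(2/r₁ − 1/a_t)] = 8.452 km/s.
First burn Δv₁ = |v_p − v₁| = 1.894 km/s.
At r₂, v₂ = √(μ/r₂) = 2.962 km/s.
Transfer-orbit speed at r₂: v_a = √[μ(2/r₂ − 1/a_t)] = 1.724 km/s.
Second burn Δv₂ = |v₂ − v_a| = 1.238 km/s.
Δv = Δv₁ + Δv₂ = 1.894 + 1.238 = 3.132 km/s.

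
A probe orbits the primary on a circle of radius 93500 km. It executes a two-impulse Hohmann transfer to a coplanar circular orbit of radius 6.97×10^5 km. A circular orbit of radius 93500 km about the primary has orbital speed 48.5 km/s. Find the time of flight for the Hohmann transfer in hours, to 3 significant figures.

t = 14.6 hours

From the circular-orbit relation v² = μ/r at r = 93500 km: μ = v²r = (48.5)² × 93500 = 2.19935×10^8 km³/s².
The Hohmann ellipse has a_t = (r₁ + r₂)/2 = 3.9525×10^5 km.
Transfer time t = π√(a_t³/μ) = π√((3.9525×10^5)³ / 2.19935×10^8) = 52640 s.
Converting: 52640 s ÷ 3600 s/hour = 14.6 hours.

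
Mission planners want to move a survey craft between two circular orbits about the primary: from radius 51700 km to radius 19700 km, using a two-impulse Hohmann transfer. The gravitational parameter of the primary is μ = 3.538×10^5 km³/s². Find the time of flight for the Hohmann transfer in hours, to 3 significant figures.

The Hohmann ellipse has a_t = (r₁ + r₂)/2 = 35700 km.
Transfer time t = π√(a_t³/μ) = π√((35700)³ / 3.538×10^5) = 35630 s.
Converting: 35630 s ÷ 3600 s/hour = 9.90 hours.

t = 9.90 hours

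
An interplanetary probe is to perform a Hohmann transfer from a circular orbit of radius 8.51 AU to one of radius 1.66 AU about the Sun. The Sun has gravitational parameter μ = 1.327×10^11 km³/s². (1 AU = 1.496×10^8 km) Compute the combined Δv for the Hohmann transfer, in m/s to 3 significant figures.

In km: r₁ = 8.51 × 1.496×10^8 = 1.273096×10^9 km; r₂ = 1.66 × 1.496×10^8 = 2.48336×10^8 km.
Transfer-ellipse semi-major axis a_t = (r₁ + r₂)/2 = (1.273096×10^9 + 2.48336×10^8)/2 = 7.60716×10^8 km.
Circular speed at r₁: v₁ = √(μ/r₁) = √(1.327×10^11/1.273096×10^9) = 10.2095 km/s.
Transfer-orbit speed at r₁ (v² = μ(2/r − 1/a)): v_a = √[μ(2/r₁ − 1/a_t)] = 5.83329 km/s.
First burn Δv₁ = |v_a − v₁| = 4.376 km/s.
At r₂, v₂ = √(μ/r₂) = 23.116 km/s.
Transfer-orbit speed at r₂: v_p = √[μ(2/r₂ − 1/a_t)] = 29.904 km/s.
Second burn Δv₂ = |v₂ − v_p| = 6.788 km/s.
Total Δv = Δv₁ + Δv₂ = 11.16 km/s.

Δv = 11200 m/s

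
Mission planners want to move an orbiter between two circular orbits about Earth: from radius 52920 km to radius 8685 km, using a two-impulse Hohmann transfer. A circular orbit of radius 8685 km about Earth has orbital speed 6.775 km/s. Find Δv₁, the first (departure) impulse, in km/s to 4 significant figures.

From the circular-orbit relation v² = μ/r at r = 8685 km: μ = v²r = (6.775)² × 8685 = 3.98647×10^5 km³/s².
The Hohmann ellipse has a_t = (r₁ + r₂)/2 = 30802.5 km.
Circular speed at r = 52920 km: v_c = √(μ/r) = 2.7446 km/s.
Transfer-orbit speed at the same r (vis-viva, a = a_t): v_t = √[μ(2/r − 1/a_t)] = 1.4574 km/s.
Δv₁ = |v_t − v_c| = |1.4574 − 2.7446| = 1.287 km/s.

Δv₁ = 1.287 km/s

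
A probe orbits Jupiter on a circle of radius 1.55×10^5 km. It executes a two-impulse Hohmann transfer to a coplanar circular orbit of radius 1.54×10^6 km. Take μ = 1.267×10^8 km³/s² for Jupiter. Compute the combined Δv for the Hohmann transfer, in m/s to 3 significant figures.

Δv = 15100 m/s

Semi-major axis of the transfer orbit: a_t = (1.550×10^5 + 1.540×10^6)/2 = 8.475×10^5 km.
Circular speed at r₁: v₁ = √(μ/r₁) = √(1.267×10^8/1.550×10^5) = 28.59 km/s.
Transfer-orbit speed at r₁ (v² = μ(2/r − 1/a)): v_p = √[μ(2/r₁ − 1/a_t)] = 38.54 km/s.
First burn Δv₁ = |v_p − v₁| = 9.950 km/s.
Circular speed at r₂: v₂ = √(μ/r₂) = 9.070 km/s.
Transfer-orbit speed at r₂: v_a = √[μ(2/r₂ − 1/a_t)] = 3.879 km/s.
Second burn Δv₂ = |v₂ − v_a| = 5.191 km/s.
Δv = Δv₁ + Δv₂ = 9.950 + 5.191 = 15.14 km/s.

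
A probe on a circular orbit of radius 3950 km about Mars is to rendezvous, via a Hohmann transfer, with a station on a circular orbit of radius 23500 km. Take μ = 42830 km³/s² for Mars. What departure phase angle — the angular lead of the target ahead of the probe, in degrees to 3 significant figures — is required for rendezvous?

φ = 99.7°

Transfer-ellipse semi-major axis a_t = (r₁ + r₂)/2 = (3950 + 23500)/2 = 13725 km.
Transfer time t = π√(a_t³/μ) = 24409 s.
The target's mean motion on its circular orbit is ω₂ = √(μ/r₂³) = 5.7448×10^-5 rad/s.
Angle swept by the target during transfer: ω₂·t = 1.4022 rad = 80.34°.
The probe traverses 180° on the transfer ellipse, so the target must lead by 180° − 80.34° = 99.7°.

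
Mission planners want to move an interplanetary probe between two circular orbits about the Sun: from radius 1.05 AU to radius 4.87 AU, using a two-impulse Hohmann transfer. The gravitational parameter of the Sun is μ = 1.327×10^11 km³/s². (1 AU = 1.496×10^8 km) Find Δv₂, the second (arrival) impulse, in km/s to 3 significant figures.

In km: r₁ = 1.05 × 1.496×10^8 = 1.5708×10^8 km; r₂ = 4.87 × 1.496×10^8 = 7.28552×10^8 km.
Semi-major axis of the transfer orbit: a_t = (1.5708×10^8 + 7.28552×10^8)/2 = 4.42816×10^8 km.
Circular speed at r = 7.28552×10^8 km: v_c = √(μ/r) = 13.496 km/s.
Vis-viva on the transfer ellipse at r = 7.28552×10^8 km gives v_t = √[μ(2/r − 1/a_t)] = 8.0381 km/s.
Δv₂ = |v_t − v_c| = |8.0381 − 13.496| = 5.458 km/s.

Δv₂ = 5.46 km/s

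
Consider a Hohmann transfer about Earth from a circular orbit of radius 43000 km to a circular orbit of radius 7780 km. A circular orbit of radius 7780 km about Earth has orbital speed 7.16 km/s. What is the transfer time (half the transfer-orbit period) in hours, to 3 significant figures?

From the circular-orbit relation v² = μ/r at r = 7780 km: μ = v²r = (7.16)² × 7780 = 3.98846×10^5 km³/s².
Transfer-ellipse semi-major axis a_t = (r₁ + r₂)/2 = (43000 + 7780)/2 = 25390 km.
By Kepler's third law the transfer-orbit period is T = 2π√(a_t³/μ), so t = T/2 = 20130 s.
Converting: 20130 s ÷ 3600 s/hour = 5.59 hours.

t = 5.59 hours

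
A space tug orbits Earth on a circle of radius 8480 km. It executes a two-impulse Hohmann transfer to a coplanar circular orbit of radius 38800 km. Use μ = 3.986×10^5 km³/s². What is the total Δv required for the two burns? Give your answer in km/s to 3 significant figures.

Transfer-ellipse semi-major axis a_t = (r₁ + r₂)/2 = (8480 + 38800)/2 = 23640 km.
At r₁ the circular-orbit speed is v₁ = √(μ/r₁) = 6.856 km/s.
Transfer-orbit speed at r₁ (vis-viva): v_p = √[μ(2/r₁ − 1/a_t)] = 8.783 km/s.
First burn Δv₁ = |v_p − v₁| = 1.927 km/s.
Circular speed at r₂: v₂ = √(μ/r₂) = 3.20518 km/s.
Transfer-orbit speed at r₂: v_a = √[μ(2/r₂ − 1/a_t)] = 1.91967 km/s.
Second burn Δv₂ = |v₂ − v_a| = 1.286 km/s.
Total Δv = Δv₁ + Δv₂ = 3.213 km/s.

Δv = 3.21 km/s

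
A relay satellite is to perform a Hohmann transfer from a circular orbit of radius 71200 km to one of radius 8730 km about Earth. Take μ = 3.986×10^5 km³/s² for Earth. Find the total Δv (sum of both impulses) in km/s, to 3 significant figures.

Semi-major axis of the transfer orbit: a_t = (71200 + 8730)/2 = 39965 km.
Circular speed at r₁: v₁ = √(μ/r₁) = √(3.986×10^5/71200) = 2.366 km/s.
Transfer-orbit speed at r₁ (vis-viva): v_a = √[μ(2/r₁ − 1/a_t)] = 1.106 km/s.
First burn Δv₁ = |v_a − v₁| = 1.260 km/s.
Circular speed at r₂: v₂ = √(μ/r₂) = 6.757 km/s.
Transfer-orbit speed at r₂: v_p = √[μ(2/r₂ − 1/a_t)] = 9.019 km/s.
Second burn Δv₂ = |v₂ − v_p| = 2.262 km/s.
Total Δv = Δv₁ + Δv₂ = 3.522 km/s.

Δv = 3.52 km/s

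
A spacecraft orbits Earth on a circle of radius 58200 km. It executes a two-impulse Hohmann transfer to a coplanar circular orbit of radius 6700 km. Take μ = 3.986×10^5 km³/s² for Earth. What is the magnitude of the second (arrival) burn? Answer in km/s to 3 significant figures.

Δv₂ = 2.62 km/s

Semi-major axis of the transfer orbit: a_t = (58200 + 6700)/2 = 32450 km.
Circular speed at r = 6700 km: v_c = √(μ/r) = 7.713 km/s.
Vis-viva on the transfer ellipse at r = 6700 km gives v_t = √[μ(2/r − 1/a_t)] = 10.33 km/s.
Δv₂ = |v_t − v_c| = |10.33 − 7.713| = 2.617 km/s.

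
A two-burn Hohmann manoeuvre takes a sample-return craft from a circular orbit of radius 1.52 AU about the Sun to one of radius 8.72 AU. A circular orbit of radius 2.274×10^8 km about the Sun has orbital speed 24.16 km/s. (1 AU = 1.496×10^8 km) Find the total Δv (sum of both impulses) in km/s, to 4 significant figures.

From the circular-orbit relation v² = μ/r at r = 2.274×10^8 km: μ = v²r = (24.16)² × 2.274×10^8 = 1.32735×10^11 km³/s².
In km: r₁ = 1.52 × 1.496×10^8 = 2.27392×10^8 km; r₂ = 8.72 × 1.496×10^8 = 1.304512×10^9 km.
The Hohmann ellipse has a_t = (r₁ + r₂)/2 = 7.65952×10^8 km.
At r₁ the circular-orbit speed is v₁ = √(μ/r₁) = 24.16 km/s.
Transfer-orbit speed at r₁ (v² = μ(2/r − 1/a)): v_p = √[μ(2/r₁ − 1/a_t)] = 31.53 km/s.
First burn Δv₁ = |v_p − v₁| = 7.370 km/s.
Circular speed at r₂: v₂ = √(μ/r₂) = 10.087 km/s.
Transfer-orbit speed at r₂: v_a = √[μ(2/r₂ − 1/a_t)] = 5.4961 km/s.
Second burn Δv₂ = |v₂ − v_a| = 4.591 km/s.
Total Δv = Δv₁ + Δv₂ = 11.96 km/s.

Δv = 11.96 km/s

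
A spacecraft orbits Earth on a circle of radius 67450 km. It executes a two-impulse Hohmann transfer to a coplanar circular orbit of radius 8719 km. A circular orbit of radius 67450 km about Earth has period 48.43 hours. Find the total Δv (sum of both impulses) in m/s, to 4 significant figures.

From Kepler's third law T² = 4π²r³/μ at r = 67450 km, T = 48.43 hours = 48.43 × 3600 s = 1.74348×10^5 s: μ = 4π²r³/T² = 3.98540×10^5 km³/s².
Transfer-ellipse semi-major axis a_t = (r₁ + r₂)/2 = (67450 + 8719)/2 = 38084.5 km.
At r₁ the circular-orbit speed is v₁ = √(μ/r₁) = 2.4308 km/s.
Transfer-orbit speed at r₁ (vis-viva): v_a = √[μ(2/r₁ − 1/a_t)] = 1.1631 km/s.
First burn Δv₁ = |v_a − v₁| = 1.2677 km/s.
Circular speed at r₂: v₂ = √(μ/r₂) = 6.76087 km/s.
Transfer-orbit speed at r₂: v_p = √[μ(2/r₂ − 1/a_t)] = 8.99745 km/s.
Second burn Δv₂ = |v₂ − v_p| = 2.2366 km/s.
Total Δv = Δv₁ + Δv₂ = 3.504 km/s.

Δv = 3504 m/s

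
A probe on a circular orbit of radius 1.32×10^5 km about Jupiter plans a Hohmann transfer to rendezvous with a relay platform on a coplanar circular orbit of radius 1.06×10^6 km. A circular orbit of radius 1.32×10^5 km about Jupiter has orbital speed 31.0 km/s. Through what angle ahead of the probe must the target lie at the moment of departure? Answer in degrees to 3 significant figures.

From the circular-orbit relation v² = μ/r at r = 1.32×10^5 km: μ = v²r = (31.0)² × 1.32×10^5 = 1.26852×10^8 km³/s².
The Hohmann ellipse has a_t = (r₁ + r₂)/2 = 5.960×10^5 km.
The half-period of the transfer ellipse is t = π√(a_t³/μ) = 1.2834×10^5 s.
The target's mean motion on its circular orbit is ω₂ = √(μ/r₂³) = 1.0320×10^-5 rad/s.
Angle swept by the target during transfer: ω₂·t = 1.3245 rad = 75.89°.
The probe traverses 180° on the transfer ellipse, so the target must lead by 180° − 75.89° = 104°.

φ = 104°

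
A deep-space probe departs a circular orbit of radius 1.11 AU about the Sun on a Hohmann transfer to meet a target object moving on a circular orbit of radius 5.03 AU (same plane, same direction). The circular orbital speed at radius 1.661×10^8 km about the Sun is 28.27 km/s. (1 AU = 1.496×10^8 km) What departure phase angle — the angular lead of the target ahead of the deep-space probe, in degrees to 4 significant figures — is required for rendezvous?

From the circular-orbit relation v² = μ/r at r = 1.661×10^8 km: μ = v²r = (28.27)² × 1.661×10^8 = 1.32746×10^11 km³/s².
In km: r₁ = 1.11 × 1.496×10^8 = 1.66056×10^8 km; r₂ = 5.03 × 1.496×10^8 = 7.52488×10^8 km.
Semi-major axis of the transfer orbit: a_t = (1.66056×10^8 + 7.52488×10^8)/2 = 4.59272×10^8 km.
Transfer time t = π√(a_t³/μ) = 8.487×10^7 s.
The target's mean motion on its circular orbit is ω₂ = √(μ/r₂³) = 1.765×10^-8 rad/s.
Angle swept by the target during transfer: ω₂·t = 1.498 rad = 85.83°.
Arrival is 180° from departure on the ellipse, so φ = 180° − 85.83° = 94.17°.

φ = 94.17°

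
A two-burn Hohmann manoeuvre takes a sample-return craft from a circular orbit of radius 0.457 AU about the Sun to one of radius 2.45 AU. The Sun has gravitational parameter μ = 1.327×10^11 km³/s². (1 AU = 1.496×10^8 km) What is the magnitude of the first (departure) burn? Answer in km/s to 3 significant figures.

In km: r₁ = 0.457 × 1.496×10^8 = 6.83672×10^7 km; r₂ = 2.45 × 1.496×10^8 = 3.6652×10^8 km.
Transfer-ellipse semi-major axis a_t = (r₁ + r₂)/2 = (6.83672×10^7 + 3.6652×10^8)/2 = 2.174436×10^8 km.
On the circular orbit at r = 6.83672×10^7 km, v_c = √(μ/r) = 44.06 km/s.
Vis-viva on the transfer ellipse at r = 6.83672×10^7 km gives v_t = √[μ(2/r − 1/a_t)] = 57.20 km/s.
Δv₁ = |v_t − v_c| = |57.20 − 44.06| = 13.14 km/s.

Δv₁ = 13.1 km/s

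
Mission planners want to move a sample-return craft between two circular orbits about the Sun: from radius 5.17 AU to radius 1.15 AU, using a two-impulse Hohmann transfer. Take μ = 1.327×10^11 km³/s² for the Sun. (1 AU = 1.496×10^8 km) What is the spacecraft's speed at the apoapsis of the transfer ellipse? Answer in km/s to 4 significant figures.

v = 7.902 km/s

In km: r₁ = 5.17 × 1.496×10^8 = 7.73432×10^8 km; r₂ = 1.15 × 1.496×10^8 = 1.7204×10^8 km.
Semi-major axis of the transfer orbit: a_t = (7.73432×10^8 + 1.7204×10^8)/2 = 4.72736×10^8 km.
At apoapsis, r = 7.73432×10^8 km.
From the vis-viva equation, v = √[μ(2/r − 1/a_t)] = 7.902 km/s.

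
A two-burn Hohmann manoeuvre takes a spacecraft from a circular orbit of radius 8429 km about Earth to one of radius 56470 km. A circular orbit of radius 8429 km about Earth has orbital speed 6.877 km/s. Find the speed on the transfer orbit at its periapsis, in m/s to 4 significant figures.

From the circular-orbit relation v² = μ/r at r = 8429 km: μ = v²r = (6.877)² × 8429 = 3.98634×10^5 km³/s².
Semi-major axis of the transfer orbit: a_t = (8429 + 56470)/2 = 32449.5 km.
At periapsis, r = 8429 km.
From the vis-viva equation, v = √[μ(2/r − 1/a_t)] = 9.072 km/s.

v = 9072 m/s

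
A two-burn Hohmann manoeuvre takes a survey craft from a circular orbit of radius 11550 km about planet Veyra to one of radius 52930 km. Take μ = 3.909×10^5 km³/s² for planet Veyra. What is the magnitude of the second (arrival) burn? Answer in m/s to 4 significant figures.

Δv₂ = 1091 m/s

Semi-major axis of the transfer orbit: a_t = (11550 + 52930)/2 = 32240 km.
On the circular orbit at r = 52930 km, v_c = √(μ/r) = 2.718 km/s.
Transfer-orbit speed at the same r (vis-viva, a = a_t): v_t = √[μ(2/r − 1/a_t)] = 1.627 km/s.
Δv₂ = |v_t − v_c| = |1.627 − 2.718| = 1.091 km/s.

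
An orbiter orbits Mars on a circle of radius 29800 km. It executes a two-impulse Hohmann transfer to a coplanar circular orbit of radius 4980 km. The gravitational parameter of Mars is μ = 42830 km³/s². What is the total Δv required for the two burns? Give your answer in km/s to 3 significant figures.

Δv = 1.46 km/s

Transfer-ellipse semi-major axis a_t = (r₁ + r₂)/2 = (29800 + 4980)/2 = 17390 km.
Circular speed at r₁: v₁ = √(μ/r₁) = √(42830/29800) = 1.19885 km/s.
On the transfer ellipse at r₁, v² = μ(2/r − 1/a) gives v_a = √[μ(2/r₁ − 1/a_t)] = 0.641550 km/s.
First burn Δv₁ = |v_a − v₁| = 0.5573 km/s.
Circular speed at r₂: v₂ = √(μ/r₂) = 2.9326 km/s.
Transfer-orbit speed at r₂: v_p = √[μ(2/r₂ − 1/a_t)] = 3.8390 km/s.
Second burn Δv₂ = |v₂ − v_p| = 0.9064 km/s.
Total Δv = Δv₁ + Δv₂ = 1.464 km/s.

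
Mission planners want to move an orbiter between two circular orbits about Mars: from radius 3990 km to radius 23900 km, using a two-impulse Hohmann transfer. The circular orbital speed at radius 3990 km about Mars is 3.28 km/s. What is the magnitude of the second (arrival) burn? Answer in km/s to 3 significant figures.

Δv₂ = 0.623 km/s

From the circular-orbit relation v² = μ/r at r = 3990 km: μ = v²r = (3.28)² × 3990 = 42926.0 km³/s².
Transfer-ellipse semi-major axis a_t = (r₁ + r₂)/2 = (3990 + 23900)/2 = 13945 km.
Circular speed at r = 23900 km: v_c = √(μ/r) = 1.3402 km/s.
Transfer-orbit speed at the same r (vis-viva, a = a_t): v_t = √[μ(2/r − 1/a_t)] = 0.71687 km/s.
Δv₂ = |v_t − v_c| = |0.71687 − 1.3402| = 0.6233 km/s.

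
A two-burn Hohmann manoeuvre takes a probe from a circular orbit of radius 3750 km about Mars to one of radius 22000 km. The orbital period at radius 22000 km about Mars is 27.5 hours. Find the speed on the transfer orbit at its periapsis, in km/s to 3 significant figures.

From Kepler's third law T² = 4π²r³/μ at r = 22000 km, T = 27.5 hours = 27.5 × 3600 s = 99000 s: μ = 4π²r³/T² = 42890.1 km³/s².
Semi-major axis of the transfer orbit: a_t = (3750 + 22000)/2 = 12875 km.
At periapsis, r = 3750 km.
Applying v² = μ(2/r − 1/a_t): v = 4.421 km/s.

v = 4.42 km/s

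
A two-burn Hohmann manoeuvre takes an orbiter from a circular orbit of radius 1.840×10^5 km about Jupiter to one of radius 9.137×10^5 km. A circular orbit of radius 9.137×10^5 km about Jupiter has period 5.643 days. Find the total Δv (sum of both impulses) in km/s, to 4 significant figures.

Δv = 12.57 km/s

From Kepler's third law T² = 4π²r³/μ at r = 9.137×10^5 km, T = 5.643 days = 5.643 × 86400 s = 4.875552×10^5 s: μ = 4π²r³/T² = 1.26684×10^8 km³/s².
Transfer-ellipse semi-major axis a_t = (r₁ + r₂)/2 = (1.840×10^5 + 9.137×10^5)/2 = 5.4885×10^5 km.
Circular speed at r₁: v₁ = √(μ/r₁) = √(1.26684×10^8/1.840×10^5) = 26.239 km/s.
On the transfer ellipse at r₁, v² = μ(2/r − 1/a) gives v_p = √[μ(2/r₁ − 1/a_t)] = 33.855 km/s.
First burn Δv₁ = |v_p − v₁| = 7.616 km/s.
Circular speed at r₂: v₂ = √(μ/r₂) = 11.775 km/s.
Transfer-orbit speed at r₂: v_a = √[μ(2/r₂ − 1/a_t)] = 6.8178 km/s.
Second burn Δv₂ = |v₂ − v_a| = 4.957 km/s.
Δv = Δv₁ + Δv₂ = 7.616 + 4.957 = 12.57 km/s.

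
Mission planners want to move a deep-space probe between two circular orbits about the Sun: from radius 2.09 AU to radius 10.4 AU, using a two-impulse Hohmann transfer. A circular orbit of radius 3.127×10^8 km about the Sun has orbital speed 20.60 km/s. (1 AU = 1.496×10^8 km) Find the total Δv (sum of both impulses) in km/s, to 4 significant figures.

Δv = 9.877 km/s

From the circular-orbit relation v² = μ/r at r = 3.127×10^8 km: μ = v²r = (20.60)² × 3.127×10^8 = 1.32697×10^11 km³/s².
In km: r₁ = 2.09 × 1.496×10^8 = 3.12664×10^8 km; r₂ = 10.4 × 1.496×10^8 = 1.55584×10^9 km.
The Hohmann ellipse has a_t = (r₁ + r₂)/2 = 9.34252×10^8 km.
At r₁ the circular-orbit speed is v₁ = √(μ/r₁) = 20.601 km/s.
On the transfer ellipse at r₁, vis-viva equation gives v_p = √[μ(2/r₁ − 1/a_t)] = 26.585 km/s.
First burn Δv₁ = |v_p − v₁| = 5.984 km/s.
At r₂, v₂ = √(μ/r₂) = 9.2353 km/s.
Transfer-orbit speed at r₂: v_a = √[μ(2/r₂ − 1/a_t)] = 5.3426 km/s.
Second burn Δv₂ = |v₂ − v_a| = 3.893 km/s.
Total Δv = Δv₁ + Δv₂ = 9.877 km/s.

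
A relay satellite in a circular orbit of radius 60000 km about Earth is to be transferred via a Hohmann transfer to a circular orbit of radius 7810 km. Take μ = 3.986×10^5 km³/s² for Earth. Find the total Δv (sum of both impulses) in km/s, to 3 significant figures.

Δv = 3.70 km/s

The Hohmann ellipse has a_t = (r₁ + r₂)/2 = 33905 km.
Circular speed at r₁: v₁ = √(μ/r₁) = √(3.986×10^5/60000) = 2.577 km/s.
Transfer-orbit speed at r₁ (vis-viva equation): v_a = √[μ(2/r₁ − 1/a_t)] = 1.237 km/s.
First burn Δv₁ = |v_a − v₁| = 1.340 km/s.
Circular speed at r₂: v₂ = √(μ/r₂) = 7.144 km/s.
Transfer-orbit speed at r₂: v_p = √[μ(2/r₂ − 1/a_t)] = 9.504 km/s.
Second burn Δv₂ = |v₂ − v_p| = 2.360 km/s.
Total Δv = Δv₁ + Δv₂ = 3.700 km/s.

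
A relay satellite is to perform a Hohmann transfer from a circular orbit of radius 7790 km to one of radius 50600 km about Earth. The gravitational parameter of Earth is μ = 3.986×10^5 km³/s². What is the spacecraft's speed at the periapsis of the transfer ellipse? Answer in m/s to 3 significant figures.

The Hohmann ellipse has a_t = (r₁ + r₂)/2 = 29195 km.
At periapsis, r = 7790 km.
Vis-viva: v = √[μ(2/r − 1/a_t)] = √[3.986×10^5 × (2/7790 − 1/29195)] = 9.417 km/s.

v = 9420 m/s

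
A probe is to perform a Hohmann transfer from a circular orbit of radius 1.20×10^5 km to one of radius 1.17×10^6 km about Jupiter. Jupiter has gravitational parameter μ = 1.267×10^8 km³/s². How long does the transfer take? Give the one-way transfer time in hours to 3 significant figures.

The Hohmann ellipse has a_t = (r₁ + r₂)/2 = 6.450×10^5 km.
By Kepler's third law the transfer-orbit period is T = 2π√(a_t³/μ), so t = T/2 = 1.446×10^5 s.
Converting: 1.446×10^5 s ÷ 3600 s/hour = 40.2 hours.

t = 40.2 hours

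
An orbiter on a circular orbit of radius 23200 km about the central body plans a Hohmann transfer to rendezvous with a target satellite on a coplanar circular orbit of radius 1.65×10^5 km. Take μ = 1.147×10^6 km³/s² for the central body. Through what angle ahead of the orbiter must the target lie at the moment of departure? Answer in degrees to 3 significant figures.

Semi-major axis of the transfer orbit: a_t = (23200 + 1.650×10^5)/2 = 94100 km.
Transfer time t = π√(a_t³/μ) = 84670 s.
The target's mean motion on its circular orbit is ω₂ = √(μ/r₂³) = 1.598×10^-5 rad/s.
Angle swept by the target during transfer: ω₂·t = 1.353 rad = 77.52°.
The orbiter traverses 180° on the transfer ellipse, so the target must lead by 180° − 77.52° = 102°.

φ = 102°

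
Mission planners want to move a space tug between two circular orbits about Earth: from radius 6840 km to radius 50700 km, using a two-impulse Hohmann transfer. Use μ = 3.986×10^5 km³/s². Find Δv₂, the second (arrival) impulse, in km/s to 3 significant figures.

Transfer-ellipse semi-major axis a_t = (r₁ + r₂)/2 = (6840 + 50700)/2 = 28770 km.
Circular speed at r = 50700 km: v_c = √(μ/r) = 2.804 km/s.
Transfer-orbit speed at the same r (vis-viva, a = a_t): v_t = √[μ(2/r − 1/a_t)] = 1.367 km/s.
Δv₂ = |v_t − v_c| = |1.367 − 2.804| = 1.437 km/s.

Δv₂ = 1.44 km/s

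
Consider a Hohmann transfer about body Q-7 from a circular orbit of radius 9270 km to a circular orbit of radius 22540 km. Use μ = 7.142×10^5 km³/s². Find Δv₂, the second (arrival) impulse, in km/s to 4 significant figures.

Transfer-ellipse semi-major axis a_t = (r₁ + r₂)/2 = (9270 + 22540)/2 = 15905 km.
Circular speed at r = 22540 km: v_c = √(μ/r) = 5.629 km/s.
Vis-viva on the transfer ellipse at r = 22540 km gives v_t = √[μ(2/r − 1/a_t)] = 4.297 km/s.
Δv₂ = |v_t − v_c| = |4.297 − 5.629| = 1.332 km/s.

Δv₂ = 1.332 km/s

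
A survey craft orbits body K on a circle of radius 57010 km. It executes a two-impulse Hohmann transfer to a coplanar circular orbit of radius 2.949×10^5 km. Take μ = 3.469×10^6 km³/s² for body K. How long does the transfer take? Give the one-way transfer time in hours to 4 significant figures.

t = 34.58 hours

Semi-major axis of the transfer orbit: a_t = (57010 + 2.949×10^5)/2 = 1.75955×10^5 km.
Half the transfer-orbit period gives t = π√(a_t³/μ) = 1.245×10^5 s.
Converting: 1.245×10^5 s ÷ 3600 s/hour = 34.58 hours.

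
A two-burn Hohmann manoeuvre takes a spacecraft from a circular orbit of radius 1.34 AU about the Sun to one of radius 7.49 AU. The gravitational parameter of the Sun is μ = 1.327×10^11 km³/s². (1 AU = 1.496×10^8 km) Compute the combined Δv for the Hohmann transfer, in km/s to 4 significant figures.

In km: r₁ = 1.34 × 1.496×10^8 = 2.00464×10^8 km; r₂ = 7.49 × 1.496×10^8 = 1.120504×10^9 km.
Semi-major axis of the transfer orbit: a_t = (2.00464×10^8 + 1.120504×10^9)/2 = 6.60484×10^8 km.
At r₁ the circular-orbit speed is v₁ = √(μ/r₁) = 25.7287 km/s.
Transfer-orbit speed at r₁ (vis-viva): v_p = √[μ(2/r₁ − 1/a_t)] = 33.5114 km/s.
First burn Δv₁ = |v_p − v₁| = 7.783 km/s.
At r₂, v₂ = √(μ/r₂) = 10.8825 km/s.
Transfer-orbit speed at r₂: v_a = √[μ(2/r₂ − 1/a_t)] = 5.99537 km/s.
Second burn Δv₂ = |v₂ − v_a| = 4.887 km/s.
Δv = Δv₁ + Δv₂ = 7.783 + 4.887 = 12.67 km/s.

Δv = 12.67 km/s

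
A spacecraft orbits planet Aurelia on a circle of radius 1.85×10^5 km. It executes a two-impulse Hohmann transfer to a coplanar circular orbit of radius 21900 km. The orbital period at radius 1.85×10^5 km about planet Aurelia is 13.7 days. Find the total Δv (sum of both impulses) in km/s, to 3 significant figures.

Δv = 1.49 km/s

From Kepler's third law T² = 4π²r³/μ at r = 1.85×10^5 km, T = 13.7 days = 13.7 × 86400 s = 1.18368×10^6 s: μ = 4π²r³/T² = 1.78405×10^5 km³/s².
The Hohmann ellipse has a_t = (r₁ + r₂)/2 = 1.0345×10^5 km.
At r₁ the circular-orbit speed is v₁ = √(μ/r₁) = 0.9820 km/s.
On the transfer ellipse at r₁, vis-viva gives v_a = √[μ(2/r₁ − 1/a_t)] = 0.4518 km/s.
First burn Δv₁ = |v_a − v₁| = 0.5302 km/s.
At r₂, v₂ = √(μ/r₂) = 2.8542 km/s.
Transfer-orbit speed at r₂: v_p = √[μ(2/r₂ − 1/a_t)] = 3.8168 km/s.
Second burn Δv₂ = |v₂ − v_p| = 0.9626 km/s.
Total Δv = Δv₁ + Δv₂ = 1.493 km/s.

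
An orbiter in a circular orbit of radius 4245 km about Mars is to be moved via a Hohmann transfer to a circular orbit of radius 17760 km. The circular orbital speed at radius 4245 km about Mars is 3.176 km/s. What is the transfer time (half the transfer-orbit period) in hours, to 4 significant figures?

From the circular-orbit relation v² = μ/r at r = 4245 km: μ = v²r = (3.176)² × 4245 = 42819.2 km³/s².
The Hohmann ellipse has a_t = (r₁ + r₂)/2 = 11002.5 km.
By Kepler's third law the transfer-orbit period is T = 2π√(a_t³/μ), so t = T/2 = 17520 s.
Converting: 17520 s ÷ 3600 s/hour = 4.867 hours.

t = 4.867 hours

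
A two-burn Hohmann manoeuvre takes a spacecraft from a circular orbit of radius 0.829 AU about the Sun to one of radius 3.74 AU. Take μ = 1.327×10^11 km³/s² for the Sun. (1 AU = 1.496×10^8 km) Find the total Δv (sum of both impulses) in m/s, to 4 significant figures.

Δv = 15270 m/s

In km: r₁ = 0.829 × 1.496×10^8 = 1.240184×10^8 km; r₂ = 3.74 × 1.496×10^8 = 5.59504×10^8 km.
Transfer-ellipse semi-major axis a_t = (r₁ + r₂)/2 = (1.240184×10^8 + 5.59504×10^8)/2 = 3.417612×10^8 km.
At r₁ the circular-orbit speed is v₁ = √(μ/r₁) = 32.711 km/s.
Transfer-orbit speed at r₁ (v² = μ(2/r − 1/a)): v_p = √[μ(2/r₁ − 1/a_t)] = 41.854 km/s.
First burn Δv₁ = |v_p − v₁| = 9.143 km/s.
Circular speed at r₂: v₂ = √(μ/r₂) = 15.40 km/s.
Transfer-orbit speed at r₂: v_a = √[μ(2/r₂ − 1/a_t)] = 9.277 km/s.
Second burn Δv₂ = |v₂ − v_a| = 6.123 km/s.
Total Δv = Δv₁ + Δv₂ = 15.27 km/s.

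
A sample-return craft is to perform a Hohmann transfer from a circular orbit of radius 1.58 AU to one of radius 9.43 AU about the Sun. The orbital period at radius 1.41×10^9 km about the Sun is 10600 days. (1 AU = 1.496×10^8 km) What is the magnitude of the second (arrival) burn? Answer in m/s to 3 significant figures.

Δv₂ = 4490 m/s

From Kepler's third law T² = 4π²r³/μ at r = 1.41×10^9 km, T = 10600 days = 10600 × 86400 s = 9.1584×10^8 s: μ = 4π²r³/T² = 1.31940×10^11 km³/s².
In km: r₁ = 1.58 × 1.496×10^8 = 2.36368×10^8 km; r₂ = 9.43 × 1.496×10^8 = 1.410728×10^9 km.
Semi-major axis of the transfer orbit: a_t = (2.36368×10^8 + 1.410728×10^9)/2 = 8.23548×10^8 km.
On the circular orbit at r = 1.410728×10^9 km, v_c = √(μ/r) = 9.671 km/s.
Vis-viva on the transfer ellipse at r = 1.410728×10^9 km gives v_t = √[μ(2/r − 1/a_t)] = 5.181 km/s.
Δv₂ = |v_t − v_c| = |5.181 − 9.671| = 4.490 km/s.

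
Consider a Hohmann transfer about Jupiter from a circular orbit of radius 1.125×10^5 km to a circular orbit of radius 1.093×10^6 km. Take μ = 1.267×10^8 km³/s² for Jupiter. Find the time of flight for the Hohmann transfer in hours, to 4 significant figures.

t = 36.28 hours

The Hohmann ellipse has a_t = (r₁ + r₂)/2 = 6.0275×10^5 km.
Half the transfer-orbit period gives t = π√(a_t³/μ) = 1.306×10^5 s.
Converting: 1.306×10^5 s ÷ 3600 s/hour = 36.28 hours.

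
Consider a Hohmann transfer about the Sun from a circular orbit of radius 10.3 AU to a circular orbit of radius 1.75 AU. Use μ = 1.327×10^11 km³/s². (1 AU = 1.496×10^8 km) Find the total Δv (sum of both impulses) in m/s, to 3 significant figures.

Δv = 11200 m/s

In km: r₁ = 10.3 × 1.496×10^8 = 1.54088×10^9 km; r₂ = 1.75 × 1.496×10^8 = 2.618×10^8 km.
Semi-major axis of the transfer orbit: a_t = (1.54088×10^9 + 2.618×10^8)/2 = 9.0134×10^8 km.
At r₁ the circular-orbit speed is v₁ = √(μ/r₁) = 9.280 km/s.
Transfer-orbit speed at r₁ (vis-viva equation): v_a = √[μ(2/r₁ − 1/a_t)] = 5.001 km/s.
First burn Δv₁ = |v_a − v₁| = 4.279 km/s.
Circular speed at r₂: v₂ = √(μ/r₂) = 22.514 km/s.
Transfer-orbit speed at r₂: v_p = √[μ(2/r₂ − 1/a_t)] = 29.437 km/s.
Second burn Δv₂ = |v₂ − v_p| = 6.923 km/s.
Δv = Δv₁ + Δv₂ = 4.279 + 6.923 = 11.20 km/s.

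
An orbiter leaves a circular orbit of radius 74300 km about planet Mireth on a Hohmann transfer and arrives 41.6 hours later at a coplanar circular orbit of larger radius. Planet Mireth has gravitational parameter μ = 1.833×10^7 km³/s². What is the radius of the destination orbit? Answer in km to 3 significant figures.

Transfer time t = 41.6 hours = 1.4976×10^5 s, and t = π√(a_t³/μ).
So a_t = (μ t²/π²)^(1/3) = (1.833×10^7 × (1.4976×10^5)² / π²)^(1/3) = 3.4664×10^5 km.
Since a_t = (r₁ + r₂)/2, r₂ = 2a_t − r₁ = 2×3.4664×10^5 − 74300 = 6.1898×10^5 km.

r₂ = 6.19×10^5 km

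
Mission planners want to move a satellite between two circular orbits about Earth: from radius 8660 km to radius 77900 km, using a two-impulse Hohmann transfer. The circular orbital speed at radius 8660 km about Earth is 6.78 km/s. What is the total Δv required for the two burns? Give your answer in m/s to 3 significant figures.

Δv = 3570 m/s

From the circular-orbit relation v² = μ/r at r = 8660 km: μ = v²r = (6.78)² × 8660 = 3.98086×10^5 km³/s².
Transfer-ellipse semi-major axis a_t = (r₁ + r₂)/2 = (8660 + 77900)/2 = 43280 km.
At r₁ the circular-orbit speed is v₁ = √(μ/r₁) = 6.780 km/s.
Transfer-orbit speed at r₁ (vis-viva equation): v_p = √[μ(2/r₁ − 1/a_t)] = 9.096 km/s.
First burn Δv₁ = |v_p − v₁| = 2.316 km/s.
At r₂, v₂ = √(μ/r₂) = 2.2606 km/s.
Transfer-orbit speed at r₂: v_a = √[μ(2/r₂ − 1/a_t)] = 1.0112 km/s.
Second burn Δv₂ = |v₂ − v_a| = 1.249 km/s.
Δv = Δv₁ + Δv₂ = 2.316 + 1.249 = 3.565 km/s.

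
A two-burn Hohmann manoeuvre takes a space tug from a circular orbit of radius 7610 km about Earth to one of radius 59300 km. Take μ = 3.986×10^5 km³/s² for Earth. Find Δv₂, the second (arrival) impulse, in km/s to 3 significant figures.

Semi-major axis of the transfer orbit: a_t = (7610 + 59300)/2 = 33455 km.
Circular speed at r = 59300 km: v_c = √(μ/r) = 2.593 km/s.
Transfer-orbit speed at the same r (vis-viva, a = a_t): v_t = √[μ(2/r − 1/a_t)] = 1.237 km/s.
Δv₂ = |v_t − v_c| = |1.237 − 2.593| = 1.356 km/s.

Δv₂ = 1.36 km/s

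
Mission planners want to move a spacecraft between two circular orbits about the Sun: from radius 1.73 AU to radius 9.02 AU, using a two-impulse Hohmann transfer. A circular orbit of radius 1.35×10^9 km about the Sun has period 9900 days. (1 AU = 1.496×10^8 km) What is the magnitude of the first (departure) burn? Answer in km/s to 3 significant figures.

From Kepler's third law T² = 4π²r³/μ at r = 1.35×10^9 km, T = 9900 days = 9900 × 86400 s = 8.5536×10^8 s: μ = 4π²r³/T² = 1.32759×10^11 km³/s².
In km: r₁ = 1.73 × 1.496×10^8 = 2.58808×10^8 km; r₂ = 9.02 × 1.496×10^8 = 1.349392×10^9 km.
The Hohmann ellipse has a_t = (r₁ + r₂)/2 = 8.041×10^8 km.
Circular speed at r = 2.58808×10^8 km: v_c = √(μ/r) = 22.649 km/s.
Vis-viva on the transfer ellipse at r = 2.58808×10^8 km gives v_t = √[μ(2/r − 1/a_t)] = 29.340 km/s.
Δv₁ = |v_t − v_c| = |29.340 − 22.649| = 6.691 km/s.

Δv₁ = 6.69 km/s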